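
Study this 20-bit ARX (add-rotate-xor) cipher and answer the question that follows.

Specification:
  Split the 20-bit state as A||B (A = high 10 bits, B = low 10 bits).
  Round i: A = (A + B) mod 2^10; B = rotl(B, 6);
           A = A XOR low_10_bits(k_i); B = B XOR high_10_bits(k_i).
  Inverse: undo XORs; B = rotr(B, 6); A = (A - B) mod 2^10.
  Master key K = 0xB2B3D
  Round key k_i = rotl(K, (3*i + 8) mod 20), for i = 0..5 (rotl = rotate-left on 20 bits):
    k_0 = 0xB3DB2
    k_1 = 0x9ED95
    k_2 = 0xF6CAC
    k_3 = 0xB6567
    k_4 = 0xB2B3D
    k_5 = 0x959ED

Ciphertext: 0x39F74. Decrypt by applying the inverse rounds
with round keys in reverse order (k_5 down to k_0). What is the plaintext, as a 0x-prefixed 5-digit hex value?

0x66689

s_0 = ciphertext = 0x39F74
s_1 = InvRound(s_0, k_5) = 0xB9A24
s_2 = InvRound(s_1, k_4) = 0xBE2E3
s_3 = InvRound(s_2, k_3) = 0xFFFA0
s_4 = InvRound(s_3, k_2) = 0xE8BB1
s_5 = InvRound(s_4, k_1) = 0x640A7
s_6 = InvRound(s_5, k_0) = 0x66689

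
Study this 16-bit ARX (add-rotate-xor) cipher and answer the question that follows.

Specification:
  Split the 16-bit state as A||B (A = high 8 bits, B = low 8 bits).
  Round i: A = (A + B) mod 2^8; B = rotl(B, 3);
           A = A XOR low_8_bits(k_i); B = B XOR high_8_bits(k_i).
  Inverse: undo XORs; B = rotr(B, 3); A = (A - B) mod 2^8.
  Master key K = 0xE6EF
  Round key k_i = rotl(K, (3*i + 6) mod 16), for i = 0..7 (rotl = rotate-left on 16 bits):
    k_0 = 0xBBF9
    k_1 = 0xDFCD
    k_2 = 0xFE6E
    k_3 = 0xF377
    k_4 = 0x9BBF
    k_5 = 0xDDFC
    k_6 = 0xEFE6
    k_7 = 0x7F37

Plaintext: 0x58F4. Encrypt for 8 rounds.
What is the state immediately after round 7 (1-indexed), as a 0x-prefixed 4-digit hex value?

s_0 = plaintext = 0x58F4
s_1 = Round(s_0, k_0) = 0xB51C
s_2 = Round(s_1, k_1) = 0x1C3F
s_3 = Round(s_2, k_2) = 0x3507
s_4 = Round(s_3, k_3) = 0x4BCB
s_5 = Round(s_4, k_4) = 0xA9C5
s_6 = Round(s_5, k_5) = 0x92F3
s_7 = Round(s_6, k_6) = 0x6370
s_8 = Round(s_7, k_7) = 0xE4FC

0x6370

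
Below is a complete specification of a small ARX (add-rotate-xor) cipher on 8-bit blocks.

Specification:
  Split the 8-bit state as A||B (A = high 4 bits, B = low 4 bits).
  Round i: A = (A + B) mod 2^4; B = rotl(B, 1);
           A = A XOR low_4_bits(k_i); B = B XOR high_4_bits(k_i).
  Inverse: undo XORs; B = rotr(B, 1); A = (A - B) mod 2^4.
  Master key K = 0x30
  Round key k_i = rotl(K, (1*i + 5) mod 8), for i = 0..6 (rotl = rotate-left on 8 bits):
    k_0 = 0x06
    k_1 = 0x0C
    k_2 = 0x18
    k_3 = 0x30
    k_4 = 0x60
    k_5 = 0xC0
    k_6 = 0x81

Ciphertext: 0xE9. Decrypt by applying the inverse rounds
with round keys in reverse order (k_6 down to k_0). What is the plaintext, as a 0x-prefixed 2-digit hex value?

0x03

s_0 = ciphertext = 0xE9
s_1 = InvRound(s_0, k_6) = 0x78
s_2 = InvRound(s_1, k_5) = 0x52
s_3 = InvRound(s_2, k_4) = 0x32
s_4 = InvRound(s_3, k_3) = 0xB8
s_5 = InvRound(s_4, k_2) = 0x7C
s_6 = InvRound(s_5, k_1) = 0x56
s_7 = InvRound(s_6, k_0) = 0x03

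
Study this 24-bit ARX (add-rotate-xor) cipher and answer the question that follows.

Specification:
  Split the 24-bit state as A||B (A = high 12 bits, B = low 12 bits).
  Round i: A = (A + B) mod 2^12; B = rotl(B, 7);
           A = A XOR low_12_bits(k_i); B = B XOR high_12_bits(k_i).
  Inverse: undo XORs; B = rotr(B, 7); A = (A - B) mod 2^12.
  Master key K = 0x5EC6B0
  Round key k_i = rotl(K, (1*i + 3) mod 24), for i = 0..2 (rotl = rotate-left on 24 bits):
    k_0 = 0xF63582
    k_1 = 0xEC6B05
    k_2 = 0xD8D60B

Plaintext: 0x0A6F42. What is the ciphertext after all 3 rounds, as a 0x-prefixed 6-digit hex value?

s_0 = plaintext = 0x0A6F42
s_1 = Round(s_0, k_0) = 0xA6AE19
s_2 = Round(s_1, k_1) = 0x386236
s_3 = Round(s_2, k_2) = 0x3B769C

0x3B769C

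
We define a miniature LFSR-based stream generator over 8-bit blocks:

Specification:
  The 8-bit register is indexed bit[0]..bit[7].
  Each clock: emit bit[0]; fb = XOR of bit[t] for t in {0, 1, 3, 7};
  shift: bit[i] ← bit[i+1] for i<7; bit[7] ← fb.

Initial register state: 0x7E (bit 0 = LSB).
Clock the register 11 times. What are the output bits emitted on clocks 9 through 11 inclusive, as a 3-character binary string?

reg_0 = 0x7E
clock 1: out=0, reg = 0x3F
clock 2: out=1, reg = 0x9F
clock 3: out=1, reg = 0x4F
clock 4: out=1, reg = 0xA7
clock 5: out=1, reg = 0xD3
clock 6: out=1, reg = 0xE9
clock 7: out=1, reg = 0xF4
clock 8: out=0, reg = 0xFA
clock 9: out=0, reg = 0xFD
clock 10: out=1, reg = 0xFE
clock 11: out=0, reg = 0xFF

010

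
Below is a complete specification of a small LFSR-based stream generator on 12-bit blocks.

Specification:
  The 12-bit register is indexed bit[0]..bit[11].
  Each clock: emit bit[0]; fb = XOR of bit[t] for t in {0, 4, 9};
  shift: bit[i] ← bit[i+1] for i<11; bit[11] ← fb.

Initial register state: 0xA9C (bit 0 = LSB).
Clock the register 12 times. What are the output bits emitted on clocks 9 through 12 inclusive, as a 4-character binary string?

0101

reg_0 = 0xA9C
clock 1: out=0, reg = 0x54E
clock 2: out=0, reg = 0x2A7
clock 3: out=1, reg = 0x153
clock 4: out=1, reg = 0x0A9
clock 5: out=1, reg = 0x854
clock 6: out=0, reg = 0xC2A
clock 7: out=0, reg = 0x615
clock 8: out=1, reg = 0xB0A
clock 9: out=0, reg = 0xD85
clock 10: out=1, reg = 0xEC2
clock 11: out=0, reg = 0xF61
clock 12: out=1, reg = 0x7B0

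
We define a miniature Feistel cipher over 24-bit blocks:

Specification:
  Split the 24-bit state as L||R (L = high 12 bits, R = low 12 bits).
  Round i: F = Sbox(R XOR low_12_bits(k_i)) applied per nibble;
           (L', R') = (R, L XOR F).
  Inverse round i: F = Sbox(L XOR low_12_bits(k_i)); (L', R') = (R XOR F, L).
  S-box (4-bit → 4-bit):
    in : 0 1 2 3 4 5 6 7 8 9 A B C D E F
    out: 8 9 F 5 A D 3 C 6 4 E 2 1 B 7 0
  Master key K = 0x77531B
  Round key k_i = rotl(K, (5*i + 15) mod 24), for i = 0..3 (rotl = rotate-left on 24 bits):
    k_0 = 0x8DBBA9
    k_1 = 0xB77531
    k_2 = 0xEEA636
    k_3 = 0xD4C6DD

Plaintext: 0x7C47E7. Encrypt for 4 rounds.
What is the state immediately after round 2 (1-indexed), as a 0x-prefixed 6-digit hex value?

s_0 = plaintext = 0x7C47E7
s_1 = Round(s_0, k_0) = 0x7E7663
s_2 = Round(s_1, k_1) = 0x663238
s_3 = Round(s_2, k_2) = 0x238CE4
s_4 = Round(s_3, k_3) = 0xCE4C6C

0x663238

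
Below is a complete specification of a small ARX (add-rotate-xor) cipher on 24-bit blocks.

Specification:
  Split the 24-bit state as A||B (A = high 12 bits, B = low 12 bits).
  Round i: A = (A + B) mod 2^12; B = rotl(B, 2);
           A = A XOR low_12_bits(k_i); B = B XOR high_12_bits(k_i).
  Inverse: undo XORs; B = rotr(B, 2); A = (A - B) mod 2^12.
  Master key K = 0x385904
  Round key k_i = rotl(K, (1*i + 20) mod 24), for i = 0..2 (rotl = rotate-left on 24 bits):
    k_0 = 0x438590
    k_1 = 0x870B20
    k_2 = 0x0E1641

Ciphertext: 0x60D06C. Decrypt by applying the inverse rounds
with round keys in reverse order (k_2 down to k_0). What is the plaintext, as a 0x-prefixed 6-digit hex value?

s_0 = ciphertext = 0x60D06C
s_1 = InvRound(s_0, k_2) = 0xC29423
s_2 = InvRound(s_1, k_1) = 0x7F5F14
s_3 = InvRound(s_2, k_0) = 0xF9A2CB

0xF9A2CB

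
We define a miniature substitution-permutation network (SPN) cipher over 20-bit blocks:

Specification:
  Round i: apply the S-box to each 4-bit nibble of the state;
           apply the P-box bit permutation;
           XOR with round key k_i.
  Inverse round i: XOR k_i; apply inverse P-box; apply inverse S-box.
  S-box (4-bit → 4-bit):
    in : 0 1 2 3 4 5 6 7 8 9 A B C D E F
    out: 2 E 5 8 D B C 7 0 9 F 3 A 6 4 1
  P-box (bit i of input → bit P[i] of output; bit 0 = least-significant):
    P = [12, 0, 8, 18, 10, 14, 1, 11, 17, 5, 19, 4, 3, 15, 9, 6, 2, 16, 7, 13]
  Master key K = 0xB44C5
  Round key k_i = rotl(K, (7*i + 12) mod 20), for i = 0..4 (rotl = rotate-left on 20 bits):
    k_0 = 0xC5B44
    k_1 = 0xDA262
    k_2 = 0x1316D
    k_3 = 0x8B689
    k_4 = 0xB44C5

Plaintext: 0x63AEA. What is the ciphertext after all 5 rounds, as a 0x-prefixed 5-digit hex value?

0x54DDD

s_0 = plaintext = 0x63AEA
s_1 = Round(s_0, k_0) = 0x26AB7
s_2 = Round(s_1, k_1) = 0x7F597
s_3 = Round(s_2, k_2) = 0x22CD0
s_4 = Round(s_3, k_3) = 0x8F436
s_5 = Round(s_4, k_4) = 0x54DDD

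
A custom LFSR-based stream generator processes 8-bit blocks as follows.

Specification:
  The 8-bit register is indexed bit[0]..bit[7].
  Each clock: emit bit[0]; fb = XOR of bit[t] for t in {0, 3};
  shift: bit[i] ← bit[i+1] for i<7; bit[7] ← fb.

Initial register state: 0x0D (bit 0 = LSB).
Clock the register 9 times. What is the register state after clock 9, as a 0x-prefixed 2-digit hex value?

reg_0 = 0x0D
clock 1: out=1, reg = 0x06
clock 2: out=0, reg = 0x03
clock 3: out=1, reg = 0x81
clock 4: out=1, reg = 0xC0
clock 5: out=0, reg = 0x60
clock 6: out=0, reg = 0x30
clock 7: out=0, reg = 0x18
clock 8: out=0, reg = 0x8C
clock 9: out=0, reg = 0xC6

0xC6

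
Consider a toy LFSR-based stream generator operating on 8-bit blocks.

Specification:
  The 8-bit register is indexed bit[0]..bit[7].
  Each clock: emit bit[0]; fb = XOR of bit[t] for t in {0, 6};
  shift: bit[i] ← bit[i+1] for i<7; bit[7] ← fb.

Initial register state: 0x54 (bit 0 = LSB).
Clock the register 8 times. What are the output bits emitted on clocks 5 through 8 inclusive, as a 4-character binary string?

reg_0 = 0x54
clock 1: out=0, reg = 0xAA
clock 2: out=0, reg = 0x55
clock 3: out=1, reg = 0x2A
clock 4: out=0, reg = 0x15
clock 5: out=1, reg = 0x8A
clock 6: out=0, reg = 0x45
clock 7: out=1, reg = 0x22
clock 8: out=0, reg = 0x11

1010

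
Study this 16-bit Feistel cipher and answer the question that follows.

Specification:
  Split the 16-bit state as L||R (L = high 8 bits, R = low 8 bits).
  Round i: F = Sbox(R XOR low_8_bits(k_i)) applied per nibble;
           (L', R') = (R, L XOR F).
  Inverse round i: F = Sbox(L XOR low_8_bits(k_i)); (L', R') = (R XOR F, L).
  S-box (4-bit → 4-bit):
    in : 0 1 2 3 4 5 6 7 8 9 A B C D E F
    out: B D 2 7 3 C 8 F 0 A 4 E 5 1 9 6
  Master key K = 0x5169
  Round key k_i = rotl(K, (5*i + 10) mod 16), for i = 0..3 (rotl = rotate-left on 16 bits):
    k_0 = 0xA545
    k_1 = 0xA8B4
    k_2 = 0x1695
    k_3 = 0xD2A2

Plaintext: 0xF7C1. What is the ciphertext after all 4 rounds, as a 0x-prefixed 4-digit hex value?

s_0 = plaintext = 0xF7C1
s_1 = Round(s_0, k_0) = 0xC1F4
s_2 = Round(s_1, k_1) = 0xF4FA
s_3 = Round(s_2, k_2) = 0xFA72
s_4 = Round(s_3, k_3) = 0x72E1

0x72E1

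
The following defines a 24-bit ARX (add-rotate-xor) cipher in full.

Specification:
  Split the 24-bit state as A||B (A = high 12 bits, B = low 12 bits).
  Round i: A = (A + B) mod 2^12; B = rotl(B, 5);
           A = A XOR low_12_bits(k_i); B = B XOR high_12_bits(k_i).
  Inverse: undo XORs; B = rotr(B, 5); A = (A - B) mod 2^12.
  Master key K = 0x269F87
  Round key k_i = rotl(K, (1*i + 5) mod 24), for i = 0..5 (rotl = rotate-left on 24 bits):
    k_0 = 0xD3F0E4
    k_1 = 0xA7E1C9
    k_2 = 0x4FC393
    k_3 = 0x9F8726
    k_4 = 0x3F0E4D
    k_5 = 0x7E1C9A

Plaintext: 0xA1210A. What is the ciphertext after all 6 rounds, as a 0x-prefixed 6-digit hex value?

s_0 = plaintext = 0xA1210A
s_1 = Round(s_0, k_0) = 0xBF8C7D
s_2 = Round(s_1, k_1) = 0x9BC5C6
s_3 = Round(s_2, k_2) = 0xC11C37
s_4 = Round(s_3, k_3) = 0xF6EF00
s_5 = Round(s_4, k_4) = 0x0233EE
s_6 = Round(s_5, k_5) = 0x88BA26

0x88BA26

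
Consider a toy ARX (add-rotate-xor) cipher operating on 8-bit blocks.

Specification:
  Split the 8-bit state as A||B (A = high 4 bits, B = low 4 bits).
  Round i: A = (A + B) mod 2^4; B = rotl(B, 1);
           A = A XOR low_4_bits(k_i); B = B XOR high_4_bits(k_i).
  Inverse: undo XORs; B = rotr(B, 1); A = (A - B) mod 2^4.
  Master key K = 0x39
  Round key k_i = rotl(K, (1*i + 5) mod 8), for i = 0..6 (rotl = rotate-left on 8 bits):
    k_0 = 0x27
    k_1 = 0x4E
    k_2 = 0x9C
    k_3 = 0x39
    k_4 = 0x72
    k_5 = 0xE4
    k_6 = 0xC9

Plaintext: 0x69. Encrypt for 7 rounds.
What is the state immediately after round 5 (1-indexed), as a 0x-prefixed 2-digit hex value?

s_0 = plaintext = 0x69
s_1 = Round(s_0, k_0) = 0x81
s_2 = Round(s_1, k_1) = 0x76
s_3 = Round(s_2, k_2) = 0x15
s_4 = Round(s_3, k_3) = 0xF9
s_5 = Round(s_4, k_4) = 0xA4
s_6 = Round(s_5, k_5) = 0xA6
s_7 = Round(s_6, k_6) = 0x90

0xA4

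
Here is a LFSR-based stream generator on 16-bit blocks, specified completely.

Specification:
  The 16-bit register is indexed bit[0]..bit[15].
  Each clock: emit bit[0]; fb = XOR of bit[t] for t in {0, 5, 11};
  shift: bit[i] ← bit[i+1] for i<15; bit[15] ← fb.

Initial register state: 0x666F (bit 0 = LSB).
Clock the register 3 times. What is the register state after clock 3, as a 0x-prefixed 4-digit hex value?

reg_0 = 0x666F
clock 1: out=1, reg = 0x3337
clock 2: out=1, reg = 0x199B
clock 3: out=1, reg = 0x0CCD

0x0CCD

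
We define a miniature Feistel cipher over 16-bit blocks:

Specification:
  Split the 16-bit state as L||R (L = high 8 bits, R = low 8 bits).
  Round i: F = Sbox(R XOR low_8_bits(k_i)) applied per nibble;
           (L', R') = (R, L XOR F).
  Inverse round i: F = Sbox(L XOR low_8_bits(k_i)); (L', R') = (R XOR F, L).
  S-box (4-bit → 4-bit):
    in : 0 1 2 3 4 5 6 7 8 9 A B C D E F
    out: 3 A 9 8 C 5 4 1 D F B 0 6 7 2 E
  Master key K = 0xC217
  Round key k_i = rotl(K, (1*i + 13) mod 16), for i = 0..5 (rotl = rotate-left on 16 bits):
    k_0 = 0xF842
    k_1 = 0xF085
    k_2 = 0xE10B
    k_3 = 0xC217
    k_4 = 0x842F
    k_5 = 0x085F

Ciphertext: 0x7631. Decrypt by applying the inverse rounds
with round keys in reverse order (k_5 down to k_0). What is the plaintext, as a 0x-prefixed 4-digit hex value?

0xB258

s_0 = ciphertext = 0x7631
s_1 = InvRound(s_0, k_5) = 0xAE76
s_2 = InvRound(s_1, k_4) = 0xACAE
s_3 = InvRound(s_2, k_3) = 0xAEAC
s_4 = InvRound(s_3, k_2) = 0x19AE
s_5 = InvRound(s_4, k_1) = 0x5819
s_6 = InvRound(s_5, k_0) = 0xB258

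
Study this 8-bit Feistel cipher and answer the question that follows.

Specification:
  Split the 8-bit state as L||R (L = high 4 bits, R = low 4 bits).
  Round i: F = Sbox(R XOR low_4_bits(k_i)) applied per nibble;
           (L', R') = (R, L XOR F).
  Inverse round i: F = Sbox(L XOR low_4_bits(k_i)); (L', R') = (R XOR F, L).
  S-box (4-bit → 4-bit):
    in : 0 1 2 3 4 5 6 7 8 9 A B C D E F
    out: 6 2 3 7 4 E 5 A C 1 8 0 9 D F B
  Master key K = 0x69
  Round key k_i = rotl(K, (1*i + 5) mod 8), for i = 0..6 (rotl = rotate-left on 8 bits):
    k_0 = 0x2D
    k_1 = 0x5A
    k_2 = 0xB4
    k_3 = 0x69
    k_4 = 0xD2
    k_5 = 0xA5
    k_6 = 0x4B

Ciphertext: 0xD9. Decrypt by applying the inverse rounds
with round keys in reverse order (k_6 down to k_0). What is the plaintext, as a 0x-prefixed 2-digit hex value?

s_0 = ciphertext = 0xD9
s_1 = InvRound(s_0, k_6) = 0xCD
s_2 = InvRound(s_1, k_5) = 0xCC
s_3 = InvRound(s_2, k_4) = 0x3C
s_4 = InvRound(s_3, k_3) = 0x43
s_5 = InvRound(s_4, k_2) = 0x54
s_6 = InvRound(s_5, k_1) = 0xF5
s_7 = InvRound(s_6, k_0) = 0x6F

0x6F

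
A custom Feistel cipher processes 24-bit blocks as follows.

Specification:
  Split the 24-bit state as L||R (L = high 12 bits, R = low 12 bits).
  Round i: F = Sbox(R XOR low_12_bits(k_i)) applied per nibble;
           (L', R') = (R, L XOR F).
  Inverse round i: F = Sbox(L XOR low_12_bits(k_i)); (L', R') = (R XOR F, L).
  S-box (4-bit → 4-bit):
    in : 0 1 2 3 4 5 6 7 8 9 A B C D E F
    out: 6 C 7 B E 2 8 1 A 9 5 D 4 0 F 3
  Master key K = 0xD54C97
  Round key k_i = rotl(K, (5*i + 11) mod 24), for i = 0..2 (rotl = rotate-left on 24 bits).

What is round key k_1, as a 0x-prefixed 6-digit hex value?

0x97D54C

K = 0xD54C97
k_0 = rotl(K, (5*0+11) mod 24) = rotl(K, 11) = 0x64BEAA
k_1 = rotl(K, (5*1+11) mod 24) = rotl(K, 16) = 0x97D54C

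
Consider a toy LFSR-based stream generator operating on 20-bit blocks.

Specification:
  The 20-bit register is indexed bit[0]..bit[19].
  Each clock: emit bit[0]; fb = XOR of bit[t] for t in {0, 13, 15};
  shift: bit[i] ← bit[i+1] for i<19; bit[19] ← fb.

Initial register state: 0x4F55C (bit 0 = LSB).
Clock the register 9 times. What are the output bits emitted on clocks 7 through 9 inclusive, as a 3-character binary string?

101

reg_0 = 0x4F55C
clock 1: out=0, reg = 0x27AAE
clock 2: out=0, reg = 0x93D57
clock 3: out=1, reg = 0x49EAB
clock 4: out=1, reg = 0x24F55
clock 5: out=1, reg = 0x927AA
clock 6: out=0, reg = 0xC93D5
clock 7: out=1, reg = 0x649EA
clock 8: out=0, reg = 0x324F5
clock 9: out=1, reg = 0x1927A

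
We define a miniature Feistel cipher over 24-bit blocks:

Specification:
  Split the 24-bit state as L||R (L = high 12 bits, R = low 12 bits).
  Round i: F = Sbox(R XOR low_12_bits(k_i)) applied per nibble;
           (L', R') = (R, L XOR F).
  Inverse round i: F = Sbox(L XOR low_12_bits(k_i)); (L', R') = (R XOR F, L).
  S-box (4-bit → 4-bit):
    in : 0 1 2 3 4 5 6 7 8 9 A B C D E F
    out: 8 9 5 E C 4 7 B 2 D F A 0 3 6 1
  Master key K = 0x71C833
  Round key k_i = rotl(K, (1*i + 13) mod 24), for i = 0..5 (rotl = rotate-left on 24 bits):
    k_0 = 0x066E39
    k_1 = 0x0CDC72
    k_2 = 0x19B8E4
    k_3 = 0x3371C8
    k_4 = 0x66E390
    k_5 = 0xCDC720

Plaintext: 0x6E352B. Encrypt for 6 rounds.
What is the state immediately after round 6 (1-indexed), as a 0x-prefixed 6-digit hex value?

s_0 = plaintext = 0x6E352B
s_1 = Round(s_0, k_0) = 0x52BC76
s_2 = Round(s_1, k_1) = 0xC76DA7
s_3 = Round(s_2, k_2) = 0xDA78B8
s_4 = Round(s_3, k_3) = 0x8B801F
s_5 = Round(s_4, k_4) = 0x01F699
s_6 = Round(s_5, k_5) = 0x6999B2

0x6999B2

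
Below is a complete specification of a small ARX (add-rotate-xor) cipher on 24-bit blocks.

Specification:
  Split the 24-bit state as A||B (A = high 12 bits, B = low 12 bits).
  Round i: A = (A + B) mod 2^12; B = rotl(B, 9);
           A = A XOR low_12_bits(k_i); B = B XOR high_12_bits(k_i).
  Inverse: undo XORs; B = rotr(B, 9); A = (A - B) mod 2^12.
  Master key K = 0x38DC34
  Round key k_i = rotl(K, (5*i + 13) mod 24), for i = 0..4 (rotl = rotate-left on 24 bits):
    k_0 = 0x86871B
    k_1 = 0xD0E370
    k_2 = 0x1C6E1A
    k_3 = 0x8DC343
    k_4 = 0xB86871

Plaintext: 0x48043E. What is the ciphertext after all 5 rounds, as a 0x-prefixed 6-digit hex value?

s_0 = plaintext = 0x48043E
s_1 = Round(s_0, k_0) = 0xFA54EF
s_2 = Round(s_1, k_1) = 0x7E4393
s_3 = Round(s_2, k_2) = 0x56D7B4
s_4 = Round(s_3, k_3) = 0xE6202A
s_5 = Round(s_4, k_4) = 0x6FDF83

0x6FDF83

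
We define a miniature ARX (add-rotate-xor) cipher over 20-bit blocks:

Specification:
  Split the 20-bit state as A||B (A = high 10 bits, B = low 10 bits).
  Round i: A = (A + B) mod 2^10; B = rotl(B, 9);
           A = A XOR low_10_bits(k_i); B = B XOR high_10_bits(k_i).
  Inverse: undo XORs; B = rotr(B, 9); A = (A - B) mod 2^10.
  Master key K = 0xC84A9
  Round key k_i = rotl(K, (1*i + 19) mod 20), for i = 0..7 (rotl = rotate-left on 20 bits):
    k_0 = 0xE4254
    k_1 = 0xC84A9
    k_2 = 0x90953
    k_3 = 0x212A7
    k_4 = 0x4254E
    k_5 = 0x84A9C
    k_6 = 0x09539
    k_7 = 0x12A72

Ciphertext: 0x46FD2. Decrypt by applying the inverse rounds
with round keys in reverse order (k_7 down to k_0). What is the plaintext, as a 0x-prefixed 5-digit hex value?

0x9E61B

s_0 = ciphertext = 0x46FD2
s_1 = InvRound(s_0, k_7) = 0x0E331
s_2 = InvRound(s_1, k_6) = 0xB6229
s_3 = InvRound(s_2, k_5) = 0xF3876
s_4 = InvRound(s_3, k_4) = 0xE0AFE
s_5 = InvRound(s_4, k_3) = 0x0C0F5
s_6 = InvRound(s_5, k_2) = 0xFD16F
s_7 = InvRound(s_6, k_1) = 0xB009D
s_8 = InvRound(s_7, k_0) = 0x9E61B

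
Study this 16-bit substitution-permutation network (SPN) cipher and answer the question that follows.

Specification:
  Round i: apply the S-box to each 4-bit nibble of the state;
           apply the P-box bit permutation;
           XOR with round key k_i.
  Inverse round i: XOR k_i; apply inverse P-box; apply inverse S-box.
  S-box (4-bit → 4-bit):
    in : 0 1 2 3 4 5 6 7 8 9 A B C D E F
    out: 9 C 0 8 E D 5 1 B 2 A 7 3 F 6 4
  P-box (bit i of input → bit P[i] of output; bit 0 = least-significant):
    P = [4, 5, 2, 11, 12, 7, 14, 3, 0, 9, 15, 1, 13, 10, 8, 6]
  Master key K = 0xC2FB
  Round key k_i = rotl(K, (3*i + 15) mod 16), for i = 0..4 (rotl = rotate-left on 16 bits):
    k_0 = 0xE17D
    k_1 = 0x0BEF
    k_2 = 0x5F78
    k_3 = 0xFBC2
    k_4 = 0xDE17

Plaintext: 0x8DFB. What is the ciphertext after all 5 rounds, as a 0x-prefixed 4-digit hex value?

s_0 = plaintext = 0x8DFB
s_1 = Round(s_0, k_0) = 0x070A
s_2 = Round(s_1, k_1) = 0x3386
s_3 = Round(s_2, k_2) = 0x4FA6
s_4 = Round(s_3, k_3) = 0x7E1E
s_5 = Round(s_4, k_4) = 0x3C3B

0x3C3B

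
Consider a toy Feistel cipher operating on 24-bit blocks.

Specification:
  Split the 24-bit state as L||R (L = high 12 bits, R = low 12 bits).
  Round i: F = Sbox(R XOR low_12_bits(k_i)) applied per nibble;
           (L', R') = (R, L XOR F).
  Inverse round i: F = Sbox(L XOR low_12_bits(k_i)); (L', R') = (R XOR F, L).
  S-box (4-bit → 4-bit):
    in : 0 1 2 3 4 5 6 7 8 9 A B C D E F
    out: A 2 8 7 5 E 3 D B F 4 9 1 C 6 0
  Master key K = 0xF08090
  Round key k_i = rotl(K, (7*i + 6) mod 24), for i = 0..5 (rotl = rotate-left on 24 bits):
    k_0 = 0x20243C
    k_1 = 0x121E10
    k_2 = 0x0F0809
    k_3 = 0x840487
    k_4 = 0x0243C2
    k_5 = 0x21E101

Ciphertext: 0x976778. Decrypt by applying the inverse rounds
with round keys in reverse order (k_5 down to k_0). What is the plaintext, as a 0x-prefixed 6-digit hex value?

0xC291A9

s_0 = ciphertext = 0x976778
s_1 = InvRound(s_0, k_5) = 0xCA5976
s_2 = InvRound(s_1, k_4) = 0x94BCA5
s_3 = InvRound(s_2, k_3) = 0x0B494B
s_4 = InvRound(s_3, k_2) = 0x2D70B4
s_5 = InvRound(s_4, k_1) = 0x1A92D7
s_6 = InvRound(s_5, k_0) = 0xC291A9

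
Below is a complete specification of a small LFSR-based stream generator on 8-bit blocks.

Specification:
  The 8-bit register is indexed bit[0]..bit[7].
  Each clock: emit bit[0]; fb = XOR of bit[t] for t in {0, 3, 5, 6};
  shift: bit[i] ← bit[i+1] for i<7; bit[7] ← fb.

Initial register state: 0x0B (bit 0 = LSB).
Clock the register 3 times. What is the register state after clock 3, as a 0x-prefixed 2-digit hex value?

0x41

reg_0 = 0x0B
clock 1: out=1, reg = 0x05
clock 2: out=1, reg = 0x82
clock 3: out=0, reg = 0x41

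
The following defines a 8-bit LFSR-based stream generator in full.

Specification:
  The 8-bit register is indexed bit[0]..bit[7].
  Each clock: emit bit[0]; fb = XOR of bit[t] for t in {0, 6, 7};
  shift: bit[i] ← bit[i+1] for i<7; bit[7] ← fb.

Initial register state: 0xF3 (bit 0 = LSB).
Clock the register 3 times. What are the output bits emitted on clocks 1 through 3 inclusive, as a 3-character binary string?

reg_0 = 0xF3
clock 1: out=1, reg = 0xF9
clock 2: out=1, reg = 0xFC
clock 3: out=0, reg = 0x7E

110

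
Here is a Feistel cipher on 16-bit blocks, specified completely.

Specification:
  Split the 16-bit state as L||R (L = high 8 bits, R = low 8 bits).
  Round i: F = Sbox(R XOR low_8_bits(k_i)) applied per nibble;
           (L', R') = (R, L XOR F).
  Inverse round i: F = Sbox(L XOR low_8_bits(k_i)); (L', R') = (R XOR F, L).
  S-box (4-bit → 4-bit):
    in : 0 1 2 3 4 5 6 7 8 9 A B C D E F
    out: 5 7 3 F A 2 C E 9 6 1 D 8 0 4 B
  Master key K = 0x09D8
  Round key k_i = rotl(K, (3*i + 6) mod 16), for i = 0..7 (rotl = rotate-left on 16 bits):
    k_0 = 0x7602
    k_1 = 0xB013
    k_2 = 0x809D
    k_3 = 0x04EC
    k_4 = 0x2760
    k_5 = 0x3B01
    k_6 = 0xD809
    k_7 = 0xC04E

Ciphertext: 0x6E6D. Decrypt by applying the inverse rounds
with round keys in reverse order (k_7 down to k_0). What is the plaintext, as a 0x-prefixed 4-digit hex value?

s_0 = ciphertext = 0x6E6D
s_1 = InvRound(s_0, k_7) = 0x586E
s_2 = InvRound(s_1, k_6) = 0x4958
s_3 = InvRound(s_2, k_5) = 0xF149
s_4 = InvRound(s_3, k_4) = 0x2EF1
s_5 = InvRound(s_4, k_3) = 0x722E
s_6 = InvRound(s_5, k_2) = 0x6572
s_7 = InvRound(s_6, k_1) = 0x9E65
s_8 = InvRound(s_7, k_0) = 0x0D9E

0x0D9E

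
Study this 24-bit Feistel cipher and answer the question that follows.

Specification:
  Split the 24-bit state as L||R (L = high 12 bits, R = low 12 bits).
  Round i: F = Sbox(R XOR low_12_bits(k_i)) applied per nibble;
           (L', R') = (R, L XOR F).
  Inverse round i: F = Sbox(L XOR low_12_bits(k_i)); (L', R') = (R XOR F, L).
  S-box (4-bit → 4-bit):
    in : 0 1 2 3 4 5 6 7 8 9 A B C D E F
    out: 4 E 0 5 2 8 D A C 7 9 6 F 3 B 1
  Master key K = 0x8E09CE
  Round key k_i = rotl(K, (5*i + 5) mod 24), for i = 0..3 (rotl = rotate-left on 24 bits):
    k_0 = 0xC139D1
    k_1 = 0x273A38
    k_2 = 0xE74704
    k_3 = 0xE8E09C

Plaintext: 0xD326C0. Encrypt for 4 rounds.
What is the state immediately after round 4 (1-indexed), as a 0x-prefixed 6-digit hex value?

s_0 = plaintext = 0xD326C0
s_1 = Round(s_0, k_0) = 0x6C0CDC
s_2 = Round(s_1, k_1) = 0xCDCB72
s_3 = Round(s_2, k_2) = 0xB72371
s_4 = Round(s_3, k_3) = 0x371EC1

0x371EC1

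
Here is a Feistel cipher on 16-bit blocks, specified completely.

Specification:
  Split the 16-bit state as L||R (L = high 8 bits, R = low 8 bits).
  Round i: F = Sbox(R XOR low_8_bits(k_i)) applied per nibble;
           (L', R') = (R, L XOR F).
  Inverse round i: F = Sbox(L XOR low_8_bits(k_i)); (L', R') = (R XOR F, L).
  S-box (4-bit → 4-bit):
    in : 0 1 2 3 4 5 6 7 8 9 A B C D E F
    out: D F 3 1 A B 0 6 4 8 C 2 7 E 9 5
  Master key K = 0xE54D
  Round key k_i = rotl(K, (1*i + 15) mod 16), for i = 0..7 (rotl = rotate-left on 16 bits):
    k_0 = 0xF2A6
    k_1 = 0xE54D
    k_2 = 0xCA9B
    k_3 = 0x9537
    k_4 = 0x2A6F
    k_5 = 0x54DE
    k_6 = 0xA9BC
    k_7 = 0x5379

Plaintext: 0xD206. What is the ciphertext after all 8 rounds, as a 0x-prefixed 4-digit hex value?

s_0 = plaintext = 0xD206
s_1 = Round(s_0, k_0) = 0x061F
s_2 = Round(s_1, k_1) = 0x1FB5
s_3 = Round(s_2, k_2) = 0xB526
s_4 = Round(s_3, k_3) = 0x264A
s_5 = Round(s_4, k_4) = 0x4A1D
s_6 = Round(s_5, k_5) = 0x1D3B
s_7 = Round(s_6, k_6) = 0x3B5B
s_8 = Round(s_7, k_7) = 0x5B08

0x5B08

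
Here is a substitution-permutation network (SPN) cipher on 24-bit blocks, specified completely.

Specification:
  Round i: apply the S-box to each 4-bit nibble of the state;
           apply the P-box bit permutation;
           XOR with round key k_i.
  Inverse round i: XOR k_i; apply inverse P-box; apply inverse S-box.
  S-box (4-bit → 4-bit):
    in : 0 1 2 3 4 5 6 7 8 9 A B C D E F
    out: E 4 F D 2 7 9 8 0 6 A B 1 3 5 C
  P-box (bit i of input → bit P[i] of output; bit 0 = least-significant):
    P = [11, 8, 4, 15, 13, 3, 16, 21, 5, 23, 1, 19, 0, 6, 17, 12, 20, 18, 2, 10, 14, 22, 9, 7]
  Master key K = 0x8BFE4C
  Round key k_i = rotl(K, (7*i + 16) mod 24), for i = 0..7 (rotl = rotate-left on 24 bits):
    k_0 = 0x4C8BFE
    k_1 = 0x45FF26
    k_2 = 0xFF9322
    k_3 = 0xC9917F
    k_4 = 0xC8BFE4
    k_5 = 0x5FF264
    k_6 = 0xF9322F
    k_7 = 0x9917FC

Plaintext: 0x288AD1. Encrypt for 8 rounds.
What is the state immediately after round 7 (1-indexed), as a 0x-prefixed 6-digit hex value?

s_0 = plaintext = 0x288AD1
s_1 = Round(s_0, k_0) = 0x84E966
s_2 = Round(s_1, k_1) = 0xE35725
s_3 = Round(s_2, k_2) = 0xC4FC7F
s_4 = Round(s_3, k_3) = 0xEF414F
s_5 = Round(s_4, k_4) = 0xC879BA
s_6 = Round(s_5, k_5) = 0xFF036E
s_7 = Round(s_6, k_6) = 0xD30CD9
s_8 = Round(s_7, k_7) = 0xCB6280

0xD30CD9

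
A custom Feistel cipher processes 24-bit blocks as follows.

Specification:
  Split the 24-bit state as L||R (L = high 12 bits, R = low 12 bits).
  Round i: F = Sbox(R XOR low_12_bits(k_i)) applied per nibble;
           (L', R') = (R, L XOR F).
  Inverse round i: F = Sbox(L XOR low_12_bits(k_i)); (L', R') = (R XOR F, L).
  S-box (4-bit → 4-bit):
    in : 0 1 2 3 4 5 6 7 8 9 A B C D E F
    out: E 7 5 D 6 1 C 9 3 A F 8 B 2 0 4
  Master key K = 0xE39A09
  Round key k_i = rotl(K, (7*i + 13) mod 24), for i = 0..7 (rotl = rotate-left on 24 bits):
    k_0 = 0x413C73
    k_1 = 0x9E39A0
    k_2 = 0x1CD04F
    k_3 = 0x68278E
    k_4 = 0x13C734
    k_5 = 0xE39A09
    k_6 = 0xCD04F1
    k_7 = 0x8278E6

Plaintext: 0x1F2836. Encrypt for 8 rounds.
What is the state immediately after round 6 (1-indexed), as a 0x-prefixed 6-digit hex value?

s_0 = plaintext = 0x1F2836
s_1 = Round(s_0, k_0) = 0x836793
s_2 = Round(s_1, k_1) = 0x7938EB
s_3 = Round(s_2, k_2) = 0x8EB465
s_4 = Round(s_3, k_3) = 0x4655E3
s_5 = Round(s_4, k_4) = 0x5E314C
s_6 = Round(s_5, k_5) = 0x14CD82
s_7 = Round(s_6, k_6) = 0xD82BD1
s_8 = Round(s_7, k_7) = 0xBD105B

0x14CD82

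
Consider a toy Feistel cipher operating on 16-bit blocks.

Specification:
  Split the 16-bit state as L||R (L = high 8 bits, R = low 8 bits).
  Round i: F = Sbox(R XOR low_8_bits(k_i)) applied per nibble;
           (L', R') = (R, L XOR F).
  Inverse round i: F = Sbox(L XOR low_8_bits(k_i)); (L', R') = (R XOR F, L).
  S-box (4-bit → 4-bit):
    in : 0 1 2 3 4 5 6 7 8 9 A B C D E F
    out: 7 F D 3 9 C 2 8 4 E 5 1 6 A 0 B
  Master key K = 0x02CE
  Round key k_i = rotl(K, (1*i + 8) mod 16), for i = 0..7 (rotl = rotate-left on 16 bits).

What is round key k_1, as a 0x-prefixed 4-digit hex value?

0x9C05

K = 0x02CE
k_0 = rotl(K, (1*0+8) mod 16) = rotl(K, 8) = 0xCE02
k_1 = rotl(K, (1*1+8) mod 16) = rotl(K, 9) = 0x9C05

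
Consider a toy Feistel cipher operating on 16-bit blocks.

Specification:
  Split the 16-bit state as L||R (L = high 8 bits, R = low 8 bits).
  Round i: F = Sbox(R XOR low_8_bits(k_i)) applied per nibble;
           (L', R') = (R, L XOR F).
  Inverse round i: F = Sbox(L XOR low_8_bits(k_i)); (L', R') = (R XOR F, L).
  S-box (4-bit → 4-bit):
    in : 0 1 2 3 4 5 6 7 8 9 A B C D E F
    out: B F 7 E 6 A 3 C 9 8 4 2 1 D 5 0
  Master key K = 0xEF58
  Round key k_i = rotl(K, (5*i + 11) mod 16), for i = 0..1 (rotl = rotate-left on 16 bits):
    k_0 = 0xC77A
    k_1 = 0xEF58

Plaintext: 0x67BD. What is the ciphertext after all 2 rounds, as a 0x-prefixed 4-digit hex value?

s_0 = plaintext = 0x67BD
s_1 = Round(s_0, k_0) = 0xBD7B
s_2 = Round(s_1, k_1) = 0x7BC3

0x7BC3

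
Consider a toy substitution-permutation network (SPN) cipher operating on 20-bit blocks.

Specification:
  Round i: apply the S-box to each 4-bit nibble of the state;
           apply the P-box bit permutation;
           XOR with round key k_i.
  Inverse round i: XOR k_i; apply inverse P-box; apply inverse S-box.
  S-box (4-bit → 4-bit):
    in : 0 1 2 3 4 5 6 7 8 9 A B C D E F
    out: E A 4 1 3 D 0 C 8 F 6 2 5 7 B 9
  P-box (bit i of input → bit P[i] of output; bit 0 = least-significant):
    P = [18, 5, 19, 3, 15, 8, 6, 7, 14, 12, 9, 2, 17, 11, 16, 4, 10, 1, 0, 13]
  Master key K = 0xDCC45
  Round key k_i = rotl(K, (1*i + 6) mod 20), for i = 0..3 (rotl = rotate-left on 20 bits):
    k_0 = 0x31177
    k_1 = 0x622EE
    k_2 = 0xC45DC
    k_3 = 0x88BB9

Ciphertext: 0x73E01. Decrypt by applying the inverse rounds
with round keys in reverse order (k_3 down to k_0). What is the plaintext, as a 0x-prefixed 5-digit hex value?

s_0 = ciphertext = 0x73E01
s_1 = InvRound(s_0, k_3) = 0xF5BE9
s_2 = InvRound(s_1, k_2) = 0xC906B
s_3 = InvRound(s_2, k_1) = 0x730F2
s_4 = InvRound(s_3, k_0) = 0x76813

0x76813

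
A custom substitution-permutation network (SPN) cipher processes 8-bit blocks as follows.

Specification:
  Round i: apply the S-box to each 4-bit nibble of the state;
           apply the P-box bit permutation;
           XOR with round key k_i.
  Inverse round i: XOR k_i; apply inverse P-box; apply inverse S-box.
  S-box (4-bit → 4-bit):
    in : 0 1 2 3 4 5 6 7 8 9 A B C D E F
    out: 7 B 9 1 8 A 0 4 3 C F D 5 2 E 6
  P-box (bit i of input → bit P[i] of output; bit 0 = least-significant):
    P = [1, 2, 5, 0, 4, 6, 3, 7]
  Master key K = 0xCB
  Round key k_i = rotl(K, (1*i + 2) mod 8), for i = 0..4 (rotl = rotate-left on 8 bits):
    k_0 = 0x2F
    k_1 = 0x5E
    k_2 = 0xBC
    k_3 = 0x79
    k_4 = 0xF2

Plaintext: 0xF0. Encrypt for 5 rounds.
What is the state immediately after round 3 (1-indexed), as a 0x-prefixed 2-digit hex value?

s_0 = plaintext = 0xF0
s_1 = Round(s_0, k_0) = 0x41
s_2 = Round(s_1, k_1) = 0xD9
s_3 = Round(s_2, k_2) = 0xDD
s_4 = Round(s_3, k_3) = 0x3D
s_5 = Round(s_4, k_4) = 0xE6

0xDD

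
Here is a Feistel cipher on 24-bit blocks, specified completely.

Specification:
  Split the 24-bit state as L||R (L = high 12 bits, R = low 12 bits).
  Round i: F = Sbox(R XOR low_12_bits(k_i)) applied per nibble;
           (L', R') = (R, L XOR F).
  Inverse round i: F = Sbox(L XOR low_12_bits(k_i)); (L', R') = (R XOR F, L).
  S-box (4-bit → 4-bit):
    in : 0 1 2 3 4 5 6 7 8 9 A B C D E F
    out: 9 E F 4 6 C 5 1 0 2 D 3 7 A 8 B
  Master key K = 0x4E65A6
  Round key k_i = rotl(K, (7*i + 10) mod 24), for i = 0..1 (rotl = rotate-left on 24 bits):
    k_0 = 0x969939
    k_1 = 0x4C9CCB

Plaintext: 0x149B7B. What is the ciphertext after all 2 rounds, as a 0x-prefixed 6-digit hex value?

s_0 = plaintext = 0x149B7B
s_1 = Round(s_0, k_0) = 0xB7BE26
s_2 = Round(s_1, k_1) = 0xE264F1

0xE264F1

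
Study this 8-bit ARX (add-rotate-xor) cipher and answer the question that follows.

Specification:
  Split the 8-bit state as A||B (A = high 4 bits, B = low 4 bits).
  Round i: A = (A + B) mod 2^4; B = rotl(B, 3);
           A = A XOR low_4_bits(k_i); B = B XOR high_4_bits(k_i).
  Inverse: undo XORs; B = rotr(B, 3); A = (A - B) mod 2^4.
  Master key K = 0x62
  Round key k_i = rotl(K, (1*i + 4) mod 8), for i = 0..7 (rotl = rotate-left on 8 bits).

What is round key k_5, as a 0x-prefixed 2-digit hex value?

K = 0x62
k_0 = rotl(K, (1*0+4) mod 8) = rotl(K, 4) = 0x26
k_1 = rotl(K, (1*1+4) mod 8) = rotl(K, 5) = 0x4C
k_2 = rotl(K, (1*2+4) mod 8) = rotl(K, 6) = 0x98
k_3 = rotl(K, (1*3+4) mod 8) = rotl(K, 7) = 0x31
k_4 = rotl(K, (1*4+4) mod 8) = rotl(K, 0) = 0x62
k_5 = rotl(K, (1*5+4) mod 8) = rotl(K, 1) = 0xC4

0xC4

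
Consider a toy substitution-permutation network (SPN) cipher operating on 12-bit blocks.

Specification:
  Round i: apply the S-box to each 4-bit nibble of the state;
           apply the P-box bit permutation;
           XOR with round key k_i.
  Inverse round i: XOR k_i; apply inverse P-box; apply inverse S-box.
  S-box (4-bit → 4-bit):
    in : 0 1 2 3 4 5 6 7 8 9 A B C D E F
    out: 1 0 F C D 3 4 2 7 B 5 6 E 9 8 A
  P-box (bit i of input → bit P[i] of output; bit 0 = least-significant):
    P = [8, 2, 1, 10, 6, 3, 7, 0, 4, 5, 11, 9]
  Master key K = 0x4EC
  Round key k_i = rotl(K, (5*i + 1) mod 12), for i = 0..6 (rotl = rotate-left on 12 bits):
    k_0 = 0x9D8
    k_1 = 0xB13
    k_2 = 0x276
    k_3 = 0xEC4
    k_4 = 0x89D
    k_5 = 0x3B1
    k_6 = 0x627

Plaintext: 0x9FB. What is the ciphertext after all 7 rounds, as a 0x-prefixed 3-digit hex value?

0x3FA

s_0 = plaintext = 0x9FB
s_1 = Round(s_0, k_0) = 0xBE7
s_2 = Round(s_1, k_1) = 0x336
s_3 = Round(s_2, k_2) = 0x8F5
s_4 = Round(s_3, k_3) = 0x7F9
s_5 = Round(s_4, k_4) = 0xDB0
s_6 = Round(s_5, k_5) = 0x029
s_7 = Round(s_6, k_6) = 0x3FA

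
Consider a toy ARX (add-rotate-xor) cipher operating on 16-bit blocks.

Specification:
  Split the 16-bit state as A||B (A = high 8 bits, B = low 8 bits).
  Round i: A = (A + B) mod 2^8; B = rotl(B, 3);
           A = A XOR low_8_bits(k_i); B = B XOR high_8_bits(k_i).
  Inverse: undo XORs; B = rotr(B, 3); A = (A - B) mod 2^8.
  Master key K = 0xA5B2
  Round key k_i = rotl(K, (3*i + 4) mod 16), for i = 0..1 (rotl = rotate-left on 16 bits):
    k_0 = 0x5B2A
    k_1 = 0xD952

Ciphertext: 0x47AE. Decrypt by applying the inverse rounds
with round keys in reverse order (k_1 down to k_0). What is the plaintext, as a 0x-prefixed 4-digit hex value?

s_0 = ciphertext = 0x47AE
s_1 = InvRound(s_0, k_1) = 0x27EE
s_2 = InvRound(s_1, k_0) = 0x57B6

0x57B6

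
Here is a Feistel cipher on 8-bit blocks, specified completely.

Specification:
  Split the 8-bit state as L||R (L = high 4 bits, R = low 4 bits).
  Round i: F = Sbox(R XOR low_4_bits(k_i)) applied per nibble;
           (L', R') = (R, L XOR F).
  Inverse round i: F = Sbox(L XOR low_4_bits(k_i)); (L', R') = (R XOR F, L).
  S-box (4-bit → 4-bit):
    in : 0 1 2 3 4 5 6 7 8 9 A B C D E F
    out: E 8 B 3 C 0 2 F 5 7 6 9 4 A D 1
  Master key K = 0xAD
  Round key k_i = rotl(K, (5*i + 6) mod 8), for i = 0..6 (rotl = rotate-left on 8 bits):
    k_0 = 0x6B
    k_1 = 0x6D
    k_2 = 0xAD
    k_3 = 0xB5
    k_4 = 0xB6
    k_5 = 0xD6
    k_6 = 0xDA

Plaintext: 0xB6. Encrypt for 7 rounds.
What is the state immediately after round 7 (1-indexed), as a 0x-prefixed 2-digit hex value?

0x41

s_0 = plaintext = 0xB6
s_1 = Round(s_0, k_0) = 0x61
s_2 = Round(s_1, k_1) = 0x12
s_3 = Round(s_2, k_2) = 0x20
s_4 = Round(s_3, k_3) = 0x02
s_5 = Round(s_4, k_4) = 0x2C
s_6 = Round(s_5, k_5) = 0xC4
s_7 = Round(s_6, k_6) = 0x41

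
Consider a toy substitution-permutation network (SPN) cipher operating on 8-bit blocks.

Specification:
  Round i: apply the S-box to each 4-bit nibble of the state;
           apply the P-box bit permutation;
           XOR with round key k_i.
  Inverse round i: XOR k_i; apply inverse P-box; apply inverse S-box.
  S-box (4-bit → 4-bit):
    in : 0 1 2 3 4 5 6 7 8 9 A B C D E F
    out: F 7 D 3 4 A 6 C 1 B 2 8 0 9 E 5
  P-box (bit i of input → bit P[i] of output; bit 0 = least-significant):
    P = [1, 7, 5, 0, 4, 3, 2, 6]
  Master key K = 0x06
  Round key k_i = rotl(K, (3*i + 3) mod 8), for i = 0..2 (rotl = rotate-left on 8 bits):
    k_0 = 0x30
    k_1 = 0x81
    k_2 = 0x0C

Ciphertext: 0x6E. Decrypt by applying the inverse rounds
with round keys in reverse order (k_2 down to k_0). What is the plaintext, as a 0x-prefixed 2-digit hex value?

s_0 = ciphertext = 0x6E
s_1 = InvRound(s_0, k_2) = 0xBF
s_2 = InvRound(s_1, k_1) = 0x1F
s_3 = InvRound(s_2, k_0) = 0x62

0x62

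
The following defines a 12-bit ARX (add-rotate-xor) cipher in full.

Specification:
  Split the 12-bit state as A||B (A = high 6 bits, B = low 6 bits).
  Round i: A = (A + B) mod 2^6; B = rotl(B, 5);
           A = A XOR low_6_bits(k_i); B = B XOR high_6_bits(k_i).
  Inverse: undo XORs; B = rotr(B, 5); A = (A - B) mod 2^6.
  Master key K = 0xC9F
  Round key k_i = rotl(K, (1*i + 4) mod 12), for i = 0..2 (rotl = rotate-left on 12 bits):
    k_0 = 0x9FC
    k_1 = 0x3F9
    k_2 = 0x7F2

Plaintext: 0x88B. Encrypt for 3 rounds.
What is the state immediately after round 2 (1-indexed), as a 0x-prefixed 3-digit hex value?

0xA8E

s_0 = plaintext = 0x88B
s_1 = Round(s_0, k_0) = 0x442
s_2 = Round(s_1, k_1) = 0xA8E
s_3 = Round(s_2, k_2) = 0x298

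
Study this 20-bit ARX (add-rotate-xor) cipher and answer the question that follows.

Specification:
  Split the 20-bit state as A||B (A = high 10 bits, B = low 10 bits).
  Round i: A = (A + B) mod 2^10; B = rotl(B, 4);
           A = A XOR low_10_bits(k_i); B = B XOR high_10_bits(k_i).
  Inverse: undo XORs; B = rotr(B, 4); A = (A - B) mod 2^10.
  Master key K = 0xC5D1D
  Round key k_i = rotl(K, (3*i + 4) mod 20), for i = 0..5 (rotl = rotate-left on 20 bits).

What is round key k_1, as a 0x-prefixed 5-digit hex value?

0xE8EE2

K = 0xC5D1D
k_0 = rotl(K, (3*0+4) mod 20) = rotl(K, 4) = 0x5D1DC
k_1 = rotl(K, (3*1+4) mod 20) = rotl(K, 7) = 0xE8EE2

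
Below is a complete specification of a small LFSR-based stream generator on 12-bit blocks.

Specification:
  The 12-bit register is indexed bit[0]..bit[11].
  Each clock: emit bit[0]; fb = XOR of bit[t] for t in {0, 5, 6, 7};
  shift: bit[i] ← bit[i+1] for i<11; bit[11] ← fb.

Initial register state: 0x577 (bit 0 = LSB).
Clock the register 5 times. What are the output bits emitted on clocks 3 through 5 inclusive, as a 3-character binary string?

reg_0 = 0x577
clock 1: out=1, reg = 0xABB
clock 2: out=1, reg = 0xD5D
clock 3: out=1, reg = 0x6AE
clock 4: out=0, reg = 0x357
clock 5: out=1, reg = 0x1AB

101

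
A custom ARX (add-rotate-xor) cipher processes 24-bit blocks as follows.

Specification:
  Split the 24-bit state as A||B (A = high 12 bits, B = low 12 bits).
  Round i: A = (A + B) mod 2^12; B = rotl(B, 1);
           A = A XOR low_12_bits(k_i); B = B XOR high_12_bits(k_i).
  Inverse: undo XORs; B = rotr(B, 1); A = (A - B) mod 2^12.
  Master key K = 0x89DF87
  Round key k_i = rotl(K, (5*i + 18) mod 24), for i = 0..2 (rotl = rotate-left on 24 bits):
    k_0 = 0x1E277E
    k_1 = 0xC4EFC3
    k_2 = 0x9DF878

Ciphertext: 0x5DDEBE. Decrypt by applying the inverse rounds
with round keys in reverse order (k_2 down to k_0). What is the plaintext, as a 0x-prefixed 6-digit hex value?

0x43B90E

s_0 = ciphertext = 0x5DDEBE
s_1 = InvRound(s_0, k_2) = 0x1F5BB0
s_2 = InvRound(s_1, k_1) = 0xA373FF
s_3 = InvRound(s_2, k_0) = 0x43B90E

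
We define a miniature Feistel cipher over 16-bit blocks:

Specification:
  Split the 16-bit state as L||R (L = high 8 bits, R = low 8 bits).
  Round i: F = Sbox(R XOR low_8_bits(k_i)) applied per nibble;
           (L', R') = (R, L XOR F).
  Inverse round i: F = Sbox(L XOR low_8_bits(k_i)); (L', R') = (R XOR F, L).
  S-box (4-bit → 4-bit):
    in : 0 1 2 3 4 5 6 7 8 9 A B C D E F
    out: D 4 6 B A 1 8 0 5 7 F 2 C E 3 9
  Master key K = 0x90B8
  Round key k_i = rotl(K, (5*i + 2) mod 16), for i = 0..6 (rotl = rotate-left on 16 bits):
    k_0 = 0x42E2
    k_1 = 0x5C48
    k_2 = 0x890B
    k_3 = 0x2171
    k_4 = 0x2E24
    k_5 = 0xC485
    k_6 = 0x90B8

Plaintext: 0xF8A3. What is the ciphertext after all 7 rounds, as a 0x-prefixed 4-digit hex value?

0x8381

s_0 = plaintext = 0xF8A3
s_1 = Round(s_0, k_0) = 0xA35C
s_2 = Round(s_1, k_1) = 0x5CE9
s_3 = Round(s_2, k_2) = 0xE96A
s_4 = Round(s_3, k_3) = 0x6AAB
s_5 = Round(s_4, k_4) = 0xAB33
s_6 = Round(s_5, k_5) = 0x3383
s_7 = Round(s_6, k_6) = 0x8381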